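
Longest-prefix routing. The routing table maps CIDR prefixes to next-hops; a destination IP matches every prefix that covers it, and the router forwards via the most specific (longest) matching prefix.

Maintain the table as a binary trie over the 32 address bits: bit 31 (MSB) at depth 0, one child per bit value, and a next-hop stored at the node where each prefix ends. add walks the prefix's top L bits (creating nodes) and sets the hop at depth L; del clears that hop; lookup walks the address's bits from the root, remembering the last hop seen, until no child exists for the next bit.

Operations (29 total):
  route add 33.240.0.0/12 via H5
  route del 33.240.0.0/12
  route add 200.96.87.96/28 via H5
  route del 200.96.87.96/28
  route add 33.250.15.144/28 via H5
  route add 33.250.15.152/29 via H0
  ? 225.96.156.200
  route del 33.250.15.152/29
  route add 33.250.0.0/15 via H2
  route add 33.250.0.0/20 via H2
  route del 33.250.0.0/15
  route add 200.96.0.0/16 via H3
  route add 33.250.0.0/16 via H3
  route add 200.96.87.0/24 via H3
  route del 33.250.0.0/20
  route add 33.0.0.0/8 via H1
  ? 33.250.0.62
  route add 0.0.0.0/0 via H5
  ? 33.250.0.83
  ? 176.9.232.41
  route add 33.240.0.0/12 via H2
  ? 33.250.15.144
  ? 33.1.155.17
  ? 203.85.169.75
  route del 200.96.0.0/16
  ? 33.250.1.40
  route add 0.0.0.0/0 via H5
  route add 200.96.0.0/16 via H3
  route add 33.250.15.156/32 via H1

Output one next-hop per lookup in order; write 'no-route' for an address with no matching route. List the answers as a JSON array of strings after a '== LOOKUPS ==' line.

Trace:
  add 33.240.0.0/12 -> H5 at depth 12
  del 33.240.0.0/12 (clear depth 12)
  add 200.96.87.96/28 -> H5 at depth 28
  del 200.96.87.96/28 (clear depth 28)
  add 33.250.15.144/28 -> H5 at depth 28
  add 33.250.15.152/29 -> H0 at depth 29
  Q 225.96.156.200: descend 11 ; hops seen [∅] ; pick no-route
  del 33.250.15.152/29 (clear depth 29)
  add 33.250.0.0/15 -> H2 at depth 15
  add 33.250.0.0/20 -> H2 at depth 20
  del 33.250.0.0/15 (clear depth 15)
  add 200.96.0.0/16 -> H3 at depth 16
  add 33.250.0.0/16 -> H3 at depth 16
  add 200.96.87.0/24 -> H3 at depth 24
  del 33.250.0.0/20 (clear depth 20)
  add 33.0.0.0/8 -> H1 at depth 8
  Q 33.250.0.62: descend 00100001111110100000 ; hops seen [H1,H3] ; pick H3
  add 0.0.0.0/0 -> H5 at depth 0
  Q 33.250.0.83: descend 00100001111110100000 ; hops seen [H5,H1,H3] ; pick H3
  Q 176.9.232.41: descend 1 ; hops seen [H5] ; pick H5
  add 33.240.0.0/12 -> H2 at depth 12
  Q 33.250.15.144: descend 0010000111111010000011111001 ; hops seen [H5,H1,H2,H3,H5] ; pick H5
  Q 33.1.155.17: descend 00100001 ; hops seen [H5,H1] ; pick H1
  Q 203.85.169.75: descend 110010 ; hops seen [H5] ; pick H5
  del 200.96.0.0/16 (clear depth 16)
  Q 33.250.1.40: descend 00100001111110100000 ; hops seen [H5,H1,H2,H3] ; pick H3
  add 0.0.0.0/0 -> H5 at depth 0
  add 200.96.0.0/16 -> H3 at depth 16
  add 33.250.15.156/32 -> H1 at depth 32

== LOOKUPS ==
["no-route","H3","H3","H5","H5","H1","H5","H3"]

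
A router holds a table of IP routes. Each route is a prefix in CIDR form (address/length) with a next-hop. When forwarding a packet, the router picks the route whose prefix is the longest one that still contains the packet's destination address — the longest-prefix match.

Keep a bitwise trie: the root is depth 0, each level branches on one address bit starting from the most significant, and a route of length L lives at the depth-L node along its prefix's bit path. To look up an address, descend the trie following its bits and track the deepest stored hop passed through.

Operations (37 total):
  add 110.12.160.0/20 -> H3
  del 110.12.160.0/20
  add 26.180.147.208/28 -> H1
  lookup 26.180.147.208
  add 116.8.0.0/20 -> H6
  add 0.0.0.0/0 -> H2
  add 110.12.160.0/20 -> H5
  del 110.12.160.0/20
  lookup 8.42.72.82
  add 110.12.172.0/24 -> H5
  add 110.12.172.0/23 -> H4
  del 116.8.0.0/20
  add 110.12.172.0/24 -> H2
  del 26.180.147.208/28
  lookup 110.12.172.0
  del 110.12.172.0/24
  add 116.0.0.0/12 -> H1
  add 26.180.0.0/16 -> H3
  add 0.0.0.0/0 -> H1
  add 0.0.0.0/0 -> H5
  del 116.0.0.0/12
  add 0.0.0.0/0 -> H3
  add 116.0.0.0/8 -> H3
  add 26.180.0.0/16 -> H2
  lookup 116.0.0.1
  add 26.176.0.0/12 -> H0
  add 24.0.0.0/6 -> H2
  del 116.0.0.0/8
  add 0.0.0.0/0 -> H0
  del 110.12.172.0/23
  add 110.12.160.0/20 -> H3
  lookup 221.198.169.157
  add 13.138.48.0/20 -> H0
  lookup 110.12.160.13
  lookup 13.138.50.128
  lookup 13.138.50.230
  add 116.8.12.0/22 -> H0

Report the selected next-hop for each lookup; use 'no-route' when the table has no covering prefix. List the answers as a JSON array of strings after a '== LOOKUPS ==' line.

Apply in order:
  add 110.12.160.0/20 -> H3 at depth 20
  - 110.12.160.0/20 clear@20
  add 26.180.147.208/28 -> H1 at depth 28
  ? 26.180.147.208  path d0:-→d1:-→d2:-→d3:-→d4:-→d5:-→d6:-→d7:-→d8:-→d9:-→d10:-→d11:-→d12:-→d13:-→d14:-→d15:-→d16:-→d17:-→d18:-→d19:-→d20:-→d21:-→d22:-→d23:-→d24:-→d25:-→d26:-→d27:-→d28:H1  best=H1
  add 116.8.0.0/20 -> H6 at depth 20
  add 0.0.0.0/0 -> H2 at depth 0
  add 110.12.160.0/20 -> H5 at depth 20
  - 110.12.160.0/20 clear@20
  ? 8.42.72.82  path d0:H2→d1:-→d2:-→d3:-  best=H2
  add 110.12.172.0/24 -> H5 at depth 24
  add 110.12.172.0/23 -> H4 at depth 23
  - 116.8.0.0/20 clear@20
  add 110.12.172.0/24 -> H2 at depth 24
  - 26.180.147.208/28 clear@28
  ? 110.12.172.0  path d0:H2→d1:-→d2:-→d3:-→d4:-→d5:-→d6:-→d7:-→d8:-→d9:-→d10:-→d11:-→d12:-→d13:-→d14:-→d15:-→d16:-→d17:-→d18:-→d19:-→d20:-→d21:-→d22:-→d23:H4→d24:H2  best=H2
  - 110.12.172.0/24 clear@24
  add 116.0.0.0/12 -> H1 at depth 12
  add 26.180.0.0/16 -> H3 at depth 16
  add 0.0.0.0/0 -> H1 at depth 0
  add 0.0.0.0/0 -> H5 at depth 0
  - 116.0.0.0/12 clear@12
  add 0.0.0.0/0 -> H3 at depth 0
  add 116.0.0.0/8 -> H3 at depth 8
  add 26.180.0.0/16 -> H2 at depth 16
  ? 116.0.0.1  path d0:H3→d1:-→d2:-→d3:-→d4:-→d5:-→d6:-→d7:-→d8:H3→d9:-→d10:-→d11:-→d12:-  best=H3
  add 26.176.0.0/12 -> H0 at depth 12
  add 24.0.0.0/6 -> H2 at depth 6
  - 116.0.0.0/8 clear@8
  add 0.0.0.0/0 -> H0 at depth 0
  - 110.12.172.0/23 clear@23
  add 110.12.160.0/20 -> H3 at depth 20
  ? 221.198.169.157  path d0:H0  best=H0
  add 13.138.48.0/20 -> H0 at depth 20
  ? 110.12.160.13  path d0:H0→d1:-→d2:-→d3:-→d4:-→d5:-→d6:-→d7:-→d8:-→d9:-→d10:-→d11:-→d12:-→d13:-→d14:-→d15:-→d16:-→d17:-→d18:-→d19:-→d20:H3  best=H3
  ? 13.138.50.128  path d0:H0→d1:-→d2:-→d3:-→d4:-→d5:-→d6:-→d7:-→d8:-→d9:-→d10:-→d11:-→d12:-→d13:-→d14:-→d15:-→d16:-→d17:-→d18:-→d19:-→d20:H0  best=H0
  ? 13.138.50.230  path d0:H0→d1:-→d2:-→d3:-→d4:-→d5:-→d6:-→d7:-→d8:-→d9:-→d10:-→d11:-→d12:-→d13:-→d14:-→d15:-→d16:-→d17:-→d18:-→d19:-→d20:H0  best=H0
  add 116.8.12.0/22 -> H0 at depth 22

== LOOKUPS ==
["H1","H2","H2","H3","H0","H3","H0","H0"]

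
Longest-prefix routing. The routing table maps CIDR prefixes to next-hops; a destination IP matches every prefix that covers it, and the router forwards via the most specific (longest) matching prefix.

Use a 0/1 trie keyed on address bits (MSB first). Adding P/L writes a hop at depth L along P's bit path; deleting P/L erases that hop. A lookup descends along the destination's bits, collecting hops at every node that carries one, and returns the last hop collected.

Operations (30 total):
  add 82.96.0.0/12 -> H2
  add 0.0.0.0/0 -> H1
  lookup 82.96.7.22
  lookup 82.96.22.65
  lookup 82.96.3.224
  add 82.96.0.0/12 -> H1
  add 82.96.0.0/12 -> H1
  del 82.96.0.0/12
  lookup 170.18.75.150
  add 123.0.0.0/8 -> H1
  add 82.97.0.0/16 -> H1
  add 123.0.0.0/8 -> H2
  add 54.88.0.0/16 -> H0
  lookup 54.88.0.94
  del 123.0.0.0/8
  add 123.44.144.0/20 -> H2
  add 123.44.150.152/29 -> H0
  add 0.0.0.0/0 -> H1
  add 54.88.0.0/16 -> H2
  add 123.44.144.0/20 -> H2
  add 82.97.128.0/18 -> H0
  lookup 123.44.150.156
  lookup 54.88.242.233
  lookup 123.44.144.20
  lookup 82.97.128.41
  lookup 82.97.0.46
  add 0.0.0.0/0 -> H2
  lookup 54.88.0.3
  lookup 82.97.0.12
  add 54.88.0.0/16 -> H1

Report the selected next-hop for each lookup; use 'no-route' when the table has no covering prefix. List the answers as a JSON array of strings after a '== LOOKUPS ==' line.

Trace:
  + 82.96.0.0/12 (H2) depth=12
  + 0.0.0.0/0 (H1) depth=0
  lookup 82.96.7.22: bits 010100100110 walk d0:H1→d1:-→d2:-→d3:-→d4:-→d5:-→d6:-→d7:-→d8:-→d9:-→d10:-→d11:-→d12:H2 -> H2
  lookup 82.96.22.65: bits 010100100110 walk d0:H1→d1:-→d2:-→d3:-→d4:-→d5:-→d6:-→d7:-→d8:-→d9:-→d10:-→d11:-→d12:H2 -> H2
  lookup 82.96.3.224: bits 010100100110 walk d0:H1→d1:-→d2:-→d3:-→d4:-→d5:-→d6:-→d7:-→d8:-→d9:-→d10:-→d11:-→d12:H2 -> H2
  + 82.96.0.0/12 (H1) depth=12
  + 82.96.0.0/12 (H1) depth=12
  - 82.96.0.0/12 clear@12
  lookup 170.18.75.150: bits ε walk d0:H1 -> H1
  + 123.0.0.0/8 (H1) depth=8
  + 82.97.0.0/16 (H1) depth=16
  + 123.0.0.0/8 (H2) depth=8
  + 54.88.0.0/16 (H0) depth=16
  lookup 54.88.0.94: bits 0011011001011000 walk d0:H1→d1:-→d2:-→d3:-→d4:-→d5:-→d6:-→d7:-→d8:-→d9:-→d10:-→d11:-→d12:-→d13:-→d14:-→d15:-→d16:H0 -> H0
  - 123.0.0.0/8 clear@8
  + 123.44.144.0/20 (H2) depth=20
  + 123.44.150.152/29 (H0) depth=29
  + 0.0.0.0/0 (H1) depth=0
  + 54.88.0.0/16 (H2) depth=16
  + 123.44.144.0/20 (H2) depth=20
  + 82.97.128.0/18 (H0) depth=18
  lookup 123.44.150.156: bits 01111011001011001001011010011 walk d0:H1→d1:-→d2:-→d3:-→d4:-→d5:-→d6:-→d7:-→d8:-→d9:-→d10:-→d11:-→d12:-→d13:-→d14:-→d15:-→d16:-→d17:-→d18:-→d19:-→d20:H2→d21:-→d22:-→d23:-→d24:-→d25:-→d26:-→d27:-→d28:-→d29:H0 -> H0
  lookup 54.88.242.233: bits 0011011001011000 walk d0:H1→d1:-→d2:-→d3:-→d4:-→d5:-→d6:-→d7:-→d8:-→d9:-→d10:-→d11:-→d12:-→d13:-→d14:-→d15:-→d16:H2 -> H2
  lookup 123.44.144.20: bits 011110110010110010010 walk d0:H1→d1:-→d2:-→d3:-→d4:-→d5:-→d6:-→d7:-→d8:-→d9:-→d10:-→d11:-→d12:-→d13:-→d14:-→d15:-→d16:-→d17:-→d18:-→d19:-→d20:H2→d21:- -> H2
  lookup 82.97.128.41: bits 010100100110000110 walk d0:H1→d1:-→d2:-→d3:-→d4:-→d5:-→d6:-→d7:-→d8:-→d9:-→d10:-→d11:-→d12:-→d13:-→d14:-→d15:-→d16:H1→d17:-→d18:H0 -> H0
  lookup 82.97.0.46: bits 0101001001100001 walk d0:H1→d1:-→d2:-→d3:-→d4:-→d5:-→d6:-→d7:-→d8:-→d9:-→d10:-→d11:-→d12:-→d13:-→d14:-→d15:-→d16:H1 -> H1
  + 0.0.0.0/0 (H2) depth=0
  lookup 54.88.0.3: bits 0011011001011000 walk d0:H2→d1:-→d2:-→d3:-→d4:-→d5:-→d6:-→d7:-→d8:-→d9:-→d10:-→d11:-→d12:-→d13:-→d14:-→d15:-→d16:H2 -> H2
  lookup 82.97.0.12: bits 0101001001100001 walk d0:H2→d1:-→d2:-→d3:-→d4:-→d5:-→d6:-→d7:-→d8:-→d9:-→d10:-→d11:-→d12:-→d13:-→d14:-→d15:-→d16:H1 -> H1
  + 54.88.0.0/16 (H1) depth=16

== LOOKUPS ==
["H2","H2","H2","H1","H0","H0","H2","H2","H0","H1","H2","H1"]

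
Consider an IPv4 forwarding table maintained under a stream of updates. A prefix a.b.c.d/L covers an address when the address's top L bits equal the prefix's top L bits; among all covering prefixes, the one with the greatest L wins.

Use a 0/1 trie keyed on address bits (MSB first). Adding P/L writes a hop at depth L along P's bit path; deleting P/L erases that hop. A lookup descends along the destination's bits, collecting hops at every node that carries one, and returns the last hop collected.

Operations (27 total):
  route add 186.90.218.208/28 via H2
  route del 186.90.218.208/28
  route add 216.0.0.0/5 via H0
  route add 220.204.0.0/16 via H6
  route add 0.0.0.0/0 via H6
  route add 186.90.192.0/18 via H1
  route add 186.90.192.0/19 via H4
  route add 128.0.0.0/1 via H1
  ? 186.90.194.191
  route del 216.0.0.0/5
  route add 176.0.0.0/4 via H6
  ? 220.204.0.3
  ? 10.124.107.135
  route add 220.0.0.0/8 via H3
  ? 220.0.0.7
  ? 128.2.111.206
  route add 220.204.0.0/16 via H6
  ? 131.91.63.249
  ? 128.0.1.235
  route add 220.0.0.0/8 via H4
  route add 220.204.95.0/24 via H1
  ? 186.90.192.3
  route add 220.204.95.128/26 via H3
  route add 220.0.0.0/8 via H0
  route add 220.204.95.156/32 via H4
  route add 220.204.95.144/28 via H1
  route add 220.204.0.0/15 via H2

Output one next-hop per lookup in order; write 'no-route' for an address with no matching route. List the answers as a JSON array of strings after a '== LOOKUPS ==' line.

Process each operation:
  add 186.90.218.208/28 -> H2 at depth 28
  del 186.90.218.208/28 (clear depth 28)
  add 216.0.0.0/5 -> H0 at depth 5
  add 220.204.0.0/16 -> H6 at depth 16
  add 0.0.0.0/0 -> H6 at depth 0
  add 186.90.192.0/18 -> H1 at depth 18
  add 186.90.192.0/19 -> H4 at depth 19
  add 128.0.0.0/1 -> H1 at depth 1
  ? 186.90.194.191  path d0:H6→d1:H1→d2:-→d3:-→d4:-→d5:-→d6:-→d7:-→d8:-→d9:-→d10:-→d11:-→d12:-→d13:-→d14:-→d15:-→d16:-→d17:-→d18:H1→d19:H4  best=H4
  del 216.0.0.0/5 (clear depth 5)
  add 176.0.0.0/4 -> H6 at depth 4
  ? 220.204.0.3  path d0:H6→d1:H1→d2:-→d3:-→d4:-→d5:-→d6:-→d7:-→d8:-→d9:-→d10:-→d11:-→d12:-→d13:-→d14:-→d15:-→d16:H6  best=H6
  ? 10.124.107.135  path d0:H6  best=H6
  add 220.0.0.0/8 -> H3 at depth 8
  ? 220.0.0.7  path d0:H6→d1:H1→d2:-→d3:-→d4:-→d5:-→d6:-→d7:-→d8:H3  best=H3
  ? 128.2.111.206  path d0:H6→d1:H1→d2:-  best=H1
  add 220.204.0.0/16 -> H6 at depth 16
  ? 131.91.63.249  path d0:H6→d1:H1→d2:-  best=H1
  ? 128.0.1.235  path d0:H6→d1:H1→d2:-  best=H1
  add 220.0.0.0/8 -> H4 at depth 8
  add 220.204.95.0/24 -> H1 at depth 24
  ? 186.90.192.3  path d0:H6→d1:H1→d2:-→d3:-→d4:H6→d5:-→d6:-→d7:-→d8:-→d9:-→d10:-→d11:-→d12:-→d13:-→d14:-→d15:-→d16:-→d17:-→d18:H1→d19:H4  best=H4
  add 220.204.95.128/26 -> H3 at depth 26
  add 220.0.0.0/8 -> H0 at depth 8
  add 220.204.95.156/32 -> H4 at depth 32
  add 220.204.95.144/28 -> H1 at depth 28
  add 220.204.0.0/15 -> H2 at depth 15

== LOOKUPS ==
["H4","H6","H6","H3","H1","H1","H1","H4"]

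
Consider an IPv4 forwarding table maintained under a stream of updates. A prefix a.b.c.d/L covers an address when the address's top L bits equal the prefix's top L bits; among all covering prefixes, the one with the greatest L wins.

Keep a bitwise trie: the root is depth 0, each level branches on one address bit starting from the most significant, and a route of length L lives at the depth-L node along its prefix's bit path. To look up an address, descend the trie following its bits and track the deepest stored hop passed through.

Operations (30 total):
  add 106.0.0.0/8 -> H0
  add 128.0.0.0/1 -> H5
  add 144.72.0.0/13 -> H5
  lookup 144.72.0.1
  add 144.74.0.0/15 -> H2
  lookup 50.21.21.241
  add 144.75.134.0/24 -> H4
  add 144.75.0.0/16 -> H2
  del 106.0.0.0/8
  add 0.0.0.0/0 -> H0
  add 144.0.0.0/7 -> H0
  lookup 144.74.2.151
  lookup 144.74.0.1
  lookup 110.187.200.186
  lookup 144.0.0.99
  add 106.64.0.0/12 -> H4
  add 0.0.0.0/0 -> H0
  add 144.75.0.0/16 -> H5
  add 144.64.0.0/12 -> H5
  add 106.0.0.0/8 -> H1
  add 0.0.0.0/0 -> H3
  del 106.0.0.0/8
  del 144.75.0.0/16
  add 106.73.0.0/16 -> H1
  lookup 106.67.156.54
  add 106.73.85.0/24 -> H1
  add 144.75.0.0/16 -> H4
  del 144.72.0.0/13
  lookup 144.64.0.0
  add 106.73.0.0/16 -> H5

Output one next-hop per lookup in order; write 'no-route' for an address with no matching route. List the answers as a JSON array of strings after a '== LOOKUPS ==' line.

Trace:
  + 106.0.0.0/8 (H0) depth=8
  + 128.0.0.0/1 (H5) depth=1
  + 144.72.0.0/13 (H5) depth=13
  ? 144.72.0.1  path d0:-→d1:H5→d2:-→d3:-→d4:-→d5:-→d6:-→d7:-→d8:-→d9:-→d10:-→d11:-→d12:-→d13:H5  best=H5
  + 144.74.0.0/15 (H2) depth=15
  ? 50.21.21.241  path d0:-→d1:-  best=no-route
  + 144.75.134.0/24 (H4) depth=24
  + 144.75.0.0/16 (H2) depth=16
  del 106.0.0.0/8 (clear depth 8)
  + 0.0.0.0/0 (H0) depth=0
  + 144.0.0.0/7 (H0) depth=7
  ? 144.74.2.151  path d0:H0→d1:H5→d2:-→d3:-→d4:-→d5:-→d6:-→d7:H0→d8:-→d9:-→d10:-→d11:-→d12:-→d13:H5→d14:-→d15:H2  best=H2
  ? 144.74.0.1  path d0:H0→d1:H5→d2:-→d3:-→d4:-→d5:-→d6:-→d7:H0→d8:-→d9:-→d10:-→d11:-→d12:-→d13:H5→d14:-→d15:H2  best=H2
  ? 110.187.200.186  path d0:H0→d1:-→d2:-→d3:-→d4:-→d5:-  best=H0
  ? 144.0.0.99  path d0:H0→d1:H5→d2:-→d3:-→d4:-→d5:-→d6:-→d7:H0→d8:-→d9:-  best=H0
  + 106.64.0.0/12 (H4) depth=12
  + 0.0.0.0/0 (H0) depth=0
  + 144.75.0.0/16 (H5) depth=16
  + 144.64.0.0/12 (H5) depth=12
  + 106.0.0.0/8 (H1) depth=8
  + 0.0.0.0/0 (H3) depth=0
  del 106.0.0.0/8 (clear depth 8)
  del 144.75.0.0/16 (clear depth 16)
  + 106.73.0.0/16 (H1) depth=16
  ? 106.67.156.54  path d0:H3→d1:-→d2:-→d3:-→d4:-→d5:-→d6:-→d7:-→d8:-→d9:-→d10:-→d11:-→d12:H4  best=H4
  + 106.73.85.0/24 (H1) depth=24
  + 144.75.0.0/16 (H4) depth=16
  del 144.72.0.0/13 (clear depth 13)
  ? 144.64.0.0  path d0:H3→d1:H5→d2:-→d3:-→d4:-→d5:-→d6:-→d7:H0→d8:-→d9:-→d10:-→d11:-→d12:H5  best=H5
  + 106.73.0.0/16 (H5) depth=16

== LOOKUPS ==
["H5","no-route","H2","H2","H0","H0","H4","H5"]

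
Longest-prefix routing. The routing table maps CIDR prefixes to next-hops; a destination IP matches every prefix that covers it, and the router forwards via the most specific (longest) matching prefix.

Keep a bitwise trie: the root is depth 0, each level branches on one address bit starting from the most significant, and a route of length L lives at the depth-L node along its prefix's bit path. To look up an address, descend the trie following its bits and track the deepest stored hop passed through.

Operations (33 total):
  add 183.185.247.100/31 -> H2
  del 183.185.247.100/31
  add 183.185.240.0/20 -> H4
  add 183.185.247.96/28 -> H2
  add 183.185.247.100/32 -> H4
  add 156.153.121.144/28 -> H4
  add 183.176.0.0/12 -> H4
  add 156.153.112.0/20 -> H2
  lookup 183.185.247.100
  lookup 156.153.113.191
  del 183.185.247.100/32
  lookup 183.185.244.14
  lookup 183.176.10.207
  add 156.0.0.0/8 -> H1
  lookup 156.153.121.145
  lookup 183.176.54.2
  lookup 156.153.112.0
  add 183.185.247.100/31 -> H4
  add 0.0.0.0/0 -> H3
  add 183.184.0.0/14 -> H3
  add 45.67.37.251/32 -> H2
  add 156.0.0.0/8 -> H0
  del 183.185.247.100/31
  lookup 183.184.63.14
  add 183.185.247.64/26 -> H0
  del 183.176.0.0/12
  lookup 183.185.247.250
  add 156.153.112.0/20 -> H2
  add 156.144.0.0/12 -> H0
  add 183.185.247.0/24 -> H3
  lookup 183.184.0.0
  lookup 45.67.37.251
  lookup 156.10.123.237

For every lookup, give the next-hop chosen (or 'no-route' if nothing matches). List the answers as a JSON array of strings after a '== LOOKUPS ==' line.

Trace:
  + 183.185.247.100/31 (H2) depth=31
  del 183.185.247.100/31 (clear depth 31)
  + 183.185.240.0/20 (H4) depth=20
  + 183.185.247.96/28 (H2) depth=28
  + 183.185.247.100/32 (H4) depth=32
  + 156.153.121.144/28 (H4) depth=28
  + 183.176.0.0/12 (H4) depth=12
  + 156.153.112.0/20 (H2) depth=20
  ? 183.185.247.100  path d0:-→d1:-→d2:-→d3:-→d4:-→d5:-→d6:-→d7:-→d8:-→d9:-→d10:-→d11:-→d12:H4→d13:-→d14:-→d15:-→d16:-→d17:-→d18:-→d19:-→d20:H4→d21:-→d22:-→d23:-→d24:-→d25:-→d26:-→d27:-→d28:H2→d29:-→d30:-→d31:-→d32:H4  best=H4
  ? 156.153.113.191  path d0:-→d1:-→d2:-→d3:-→d4:-→d5:-→d6:-→d7:-→d8:-→d9:-→d10:-→d11:-→d12:-→d13:-→d14:-→d15:-→d16:-→d17:-→d18:-→d19:-→d20:H2  best=H2
  del 183.185.247.100/32 (clear depth 32)
  ? 183.185.244.14  path d0:-→d1:-→d2:-→d3:-→d4:-→d5:-→d6:-→d7:-→d8:-→d9:-→d10:-→d11:-→d12:H4→d13:-→d14:-→d15:-→d16:-→d17:-→d18:-→d19:-→d20:H4→d21:-→d22:-  best=H4
  ? 183.176.10.207  path d0:-→d1:-→d2:-→d3:-→d4:-→d5:-→d6:-→d7:-→d8:-→d9:-→d10:-→d11:-→d12:H4  best=H4
  + 156.0.0.0/8 (H1) depth=8
  ? 156.153.121.145  path d0:-→d1:-→d2:-→d3:-→d4:-→d5:-→d6:-→d7:-→d8:H1→d9:-→d10:-→d11:-→d12:-→d13:-→d14:-→d15:-→d16:-→d17:-→d18:-→d19:-→d20:H2→d21:-→d22:-→d23:-→d24:-→d25:-→d26:-→d27:-→d28:H4  best=H4
  ? 183.176.54.2  path d0:-→d1:-→d2:-→d3:-→d4:-→d5:-→d6:-→d7:-→d8:-→d9:-→d10:-→d11:-→d12:H4  best=H4
  ? 156.153.112.0  path d0:-→d1:-→d2:-→d3:-→d4:-→d5:-→d6:-→d7:-→d8:H1→d9:-→d10:-→d11:-→d12:-→d13:-→d14:-→d15:-→d16:-→d17:-→d18:-→d19:-→d20:H2  best=H2
  + 183.185.247.100/31 (H4) depth=31
  + 0.0.0.0/0 (H3) depth=0
  + 183.184.0.0/14 (H3) depth=14
  + 45.67.37.251/32 (H2) depth=32
  + 156.0.0.0/8 (H0) depth=8
  del 183.185.247.100/31 (clear depth 31)
  ? 183.184.63.14  path d0:H3→d1:-→d2:-→d3:-→d4:-→d5:-→d6:-→d7:-→d8:-→d9:-→d10:-→d11:-→d12:H4→d13:-→d14:H3→d15:-  best=H3
  + 183.185.247.64/26 (H0) depth=26
  del 183.176.0.0/12 (clear depth 12)
  ? 183.185.247.250  path d0:H3→d1:-→d2:-→d3:-→d4:-→d5:-→d6:-→d7:-→d8:-→d9:-→d10:-→d11:-→d12:-→d13:-→d14:H3→d15:-→d16:-→d17:-→d18:-→d19:-→d20:H4→d21:-→d22:-→d23:-→d24:-  best=H4
  + 156.153.112.0/20 (H2) depth=20
  + 156.144.0.0/12 (H0) depth=12
  + 183.185.247.0/24 (H3) depth=24
  ? 183.184.0.0  path d0:H3→d1:-→d2:-→d3:-→d4:-→d5:-→d6:-→d7:-→d8:-→d9:-→d10:-→d11:-→d12:-→d13:-→d14:H3→d15:-  best=H3
  ? 45.67.37.251  path d0:H3→d1:-→d2:-→d3:-→d4:-→d5:-→d6:-→d7:-→d8:-→d9:-→d10:-→d11:-→d12:-→d13:-→d14:-→d15:-→d16:-→d17:-→d18:-→d19:-→d20:-→d21:-→d22:-→d23:-→d24:-→d25:-→d26:-→d27:-→d28:-→d29:-→d30:-→d31:-→d32:H2  best=H2
  ? 156.10.123.237  path d0:H3→d1:-→d2:-→d3:-→d4:-→d5:-→d6:-→d7:-→d8:H0  best=H0

== LOOKUPS ==
["H4","H2","H4","H4","H4","H4","H2","H3","H4","H3","H2","H0"]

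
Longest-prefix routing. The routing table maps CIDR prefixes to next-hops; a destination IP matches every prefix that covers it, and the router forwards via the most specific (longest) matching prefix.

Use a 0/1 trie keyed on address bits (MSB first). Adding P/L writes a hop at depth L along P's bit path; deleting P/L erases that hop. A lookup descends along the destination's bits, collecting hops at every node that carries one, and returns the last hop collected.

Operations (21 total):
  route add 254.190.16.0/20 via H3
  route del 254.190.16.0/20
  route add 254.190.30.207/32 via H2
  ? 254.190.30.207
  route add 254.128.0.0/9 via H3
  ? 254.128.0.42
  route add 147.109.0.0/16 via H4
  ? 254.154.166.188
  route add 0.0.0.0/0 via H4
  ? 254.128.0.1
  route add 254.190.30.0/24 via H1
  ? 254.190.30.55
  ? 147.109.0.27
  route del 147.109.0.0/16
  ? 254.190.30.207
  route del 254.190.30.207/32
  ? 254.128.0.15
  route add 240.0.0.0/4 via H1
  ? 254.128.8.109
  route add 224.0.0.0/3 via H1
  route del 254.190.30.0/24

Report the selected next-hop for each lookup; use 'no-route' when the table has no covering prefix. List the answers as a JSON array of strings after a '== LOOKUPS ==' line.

Process each operation:
  add 254.190.16.0/20 -> H3 at depth 20
  - 254.190.16.0/20 clear@20
  add 254.190.30.207/32 -> H2 at depth 32
  ? 254.190.30.207  path d0:-→d1:-→d2:-→d3:-→d4:-→d5:-→d6:-→d7:-→d8:-→d9:-→d10:-→d11:-→d12:-→d13:-→d14:-→d15:-→d16:-→d17:-→d18:-→d19:-→d20:-→d21:-→d22:-→d23:-→d24:-→d25:-→d26:-→d27:-→d28:-→d29:-→d30:-→d31:-→d32:H2  best=H2
  add 254.128.0.0/9 -> H3 at depth 9
  ? 254.128.0.42  path d0:-→d1:-→d2:-→d3:-→d4:-→d5:-→d6:-→d7:-→d8:-→d9:H3→d10:-  best=H3
  add 147.109.0.0/16 -> H4 at depth 16
  ? 254.154.166.188  path d0:-→d1:-→d2:-→d3:-→d4:-→d5:-→d6:-→d7:-→d8:-→d9:H3→d10:-  best=H3
  add 0.0.0.0/0 -> H4 at depth 0
  ? 254.128.0.1  path d0:H4→d1:-→d2:-→d3:-→d4:-→d5:-→d6:-→d7:-→d8:-→d9:H3→d10:-  best=H3
  add 254.190.30.0/24 -> H1 at depth 24
  ? 254.190.30.55  path d0:H4→d1:-→d2:-→d3:-→d4:-→d5:-→d6:-→d7:-→d8:-→d9:H3→d10:-→d11:-→d12:-→d13:-→d14:-→d15:-→d16:-→d17:-→d18:-→d19:-→d20:-→d21:-→d22:-→d23:-→d24:H1  best=H1
  ? 147.109.0.27  path d0:H4→d1:-→d2:-→d3:-→d4:-→d5:-→d6:-→d7:-→d8:-→d9:-→d10:-→d11:-→d12:-→d13:-→d14:-→d15:-→d16:H4  best=H4
  - 147.109.0.0/16 clear@16
  ? 254.190.30.207  path d0:H4→d1:-→d2:-→d3:-→d4:-→d5:-→d6:-→d7:-→d8:-→d9:H3→d10:-→d11:-→d12:-→d13:-→d14:-→d15:-→d16:-→d17:-→d18:-→d19:-→d20:-→d21:-→d22:-→d23:-→d24:H1→d25:-→d26:-→d27:-→d28:-→d29:-→d30:-→d31:-→d32:H2  best=H2
  - 254.190.30.207/32 clear@32
  ? 254.128.0.15  path d0:H4→d1:-→d2:-→d3:-→d4:-→d5:-→d6:-→d7:-→d8:-→d9:H3→d10:-  best=H3
  add 240.0.0.0/4 -> H1 at depth 4
  ? 254.128.8.109  path d0:H4→d1:-→d2:-→d3:-→d4:H1→d5:-→d6:-→d7:-→d8:-→d9:H3→d10:-  best=H3
  add 224.0.0.0/3 -> H1 at depth 3
  - 254.190.30.0/24 clear@24

== LOOKUPS ==
["H2","H3","H3","H3","H1","H4","H2","H3","H3"]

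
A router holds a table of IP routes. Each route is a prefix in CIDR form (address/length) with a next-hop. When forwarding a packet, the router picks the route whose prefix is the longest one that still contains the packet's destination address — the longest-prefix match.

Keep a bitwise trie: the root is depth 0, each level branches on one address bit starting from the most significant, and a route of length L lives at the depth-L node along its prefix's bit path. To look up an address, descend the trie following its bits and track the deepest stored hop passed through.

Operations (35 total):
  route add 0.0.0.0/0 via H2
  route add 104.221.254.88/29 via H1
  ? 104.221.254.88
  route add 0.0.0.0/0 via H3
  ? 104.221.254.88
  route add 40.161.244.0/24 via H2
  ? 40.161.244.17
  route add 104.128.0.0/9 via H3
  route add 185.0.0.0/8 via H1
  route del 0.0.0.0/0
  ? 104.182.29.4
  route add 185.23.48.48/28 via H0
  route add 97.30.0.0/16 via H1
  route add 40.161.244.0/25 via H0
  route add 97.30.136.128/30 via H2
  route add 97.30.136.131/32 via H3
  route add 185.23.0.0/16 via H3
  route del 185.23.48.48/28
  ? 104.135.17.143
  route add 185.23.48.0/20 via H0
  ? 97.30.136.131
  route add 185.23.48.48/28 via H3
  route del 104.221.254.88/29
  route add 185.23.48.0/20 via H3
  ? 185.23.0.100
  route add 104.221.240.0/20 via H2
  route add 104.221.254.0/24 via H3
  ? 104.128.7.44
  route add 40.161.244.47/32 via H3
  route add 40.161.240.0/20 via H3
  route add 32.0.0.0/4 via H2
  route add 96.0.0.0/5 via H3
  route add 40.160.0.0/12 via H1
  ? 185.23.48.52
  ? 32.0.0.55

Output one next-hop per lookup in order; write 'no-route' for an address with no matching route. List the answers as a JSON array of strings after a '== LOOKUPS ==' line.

Process each operation:
  add 0.0.0.0/0 -> H2 at depth 0
  add 104.221.254.88/29 -> H1 at depth 29
  ? 104.221.254.88  path d0:H2→d1:-→d2:-→d3:-→d4:-→d5:-→d6:-→d7:-→d8:-→d9:-→d10:-→d11:-→d12:-→d13:-→d14:-→d15:-→d16:-→d17:-→d18:-→d19:-→d20:-→d21:-→d22:-→d23:-→d24:-→d25:-→d26:-→d27:-→d28:-→d29:H1  best=H1
  add 0.0.0.0/0 -> H3 at depth 0
  ? 104.221.254.88  path d0:H3→d1:-→d2:-→d3:-→d4:-→d5:-→d6:-→d7:-→d8:-→d9:-→d10:-→d11:-→d12:-→d13:-→d14:-→d15:-→d16:-→d17:-→d18:-→d19:-→d20:-→d21:-→d22:-→d23:-→d24:-→d25:-→d26:-→d27:-→d28:-→d29:H1  best=H1
  add 40.161.244.0/24 -> H2 at depth 24
  ? 40.161.244.17  path d0:H3→d1:-→d2:-→d3:-→d4:-→d5:-→d6:-→d7:-→d8:-→d9:-→d10:-→d11:-→d12:-→d13:-→d14:-→d15:-→d16:-→d17:-→d18:-→d19:-→d20:-→d21:-→d22:-→d23:-→d24:H2  best=H2
  add 104.128.0.0/9 -> H3 at depth 9
  add 185.0.0.0/8 -> H1 at depth 8
  - 0.0.0.0/0 clear@0
  ? 104.182.29.4  path d0:-→d1:-→d2:-→d3:-→d4:-→d5:-→d6:-→d7:-→d8:-→d9:H3  best=H3
  add 185.23.48.48/28 -> H0 at depth 28
  add 97.30.0.0/16 -> H1 at depth 16
  add 40.161.244.0/25 -> H0 at depth 25
  add 97.30.136.128/30 -> H2 at depth 30
  add 97.30.136.131/32 -> H3 at depth 32
  add 185.23.0.0/16 -> H3 at depth 16
  - 185.23.48.48/28 clear@28
  ? 104.135.17.143  path d0:-→d1:-→d2:-→d3:-→d4:-→d5:-→d6:-→d7:-→d8:-→d9:H3  best=H3
  add 185.23.48.0/20 -> H0 at depth 20
  ? 97.30.136.131  path d0:-→d1:-→d2:-→d3:-→d4:-→d5:-→d6:-→d7:-→d8:-→d9:-→d10:-→d11:-→d12:-→d13:-→d14:-→d15:-→d16:H1→d17:-→d18:-→d19:-→d20:-→d21:-→d22:-→d23:-→d24:-→d25:-→d26:-→d27:-→d28:-→d29:-→d30:H2→d31:-→d32:H3  best=H3
  add 185.23.48.48/28 -> H3 at depth 28
  - 104.221.254.88/29 clear@29
  add 185.23.48.0/20 -> H3 at depth 20
  ? 185.23.0.100  path d0:-→d1:-→d2:-→d3:-→d4:-→d5:-→d6:-→d7:-→d8:H1→d9:-→d10:-→d11:-→d12:-→d13:-→d14:-→d15:-→d16:H3→d17:-→d18:-  best=H3
  add 104.221.240.0/20 -> H2 at depth 20
  add 104.221.254.0/24 -> H3 at depth 24
  ? 104.128.7.44  path d0:-→d1:-→d2:-→d3:-→d4:-→d5:-→d6:-→d7:-→d8:-→d9:H3  best=H3
  add 40.161.244.47/32 -> H3 at depth 32
  add 40.161.240.0/20 -> H3 at depth 20
  add 32.0.0.0/4 -> H2 at depth 4
  add 96.0.0.0/5 -> H3 at depth 5
  add 40.160.0.0/12 -> H1 at depth 12
  ? 185.23.48.52  path d0:-→d1:-→d2:-→d3:-→d4:-→d5:-→d6:-→d7:-→d8:H1→d9:-→d10:-→d11:-→d12:-→d13:-→d14:-→d15:-→d16:H3→d17:-→d18:-→d19:-→d20:H3→d21:-→d22:-→d23:-→d24:-→d25:-→d26:-→d27:-→d28:H3  best=H3
  ? 32.0.0.55  path d0:-→d1:-→d2:-→d3:-→d4:H2  best=H2

== LOOKUPS ==
["H1","H1","H2","H3","H3","H3","H3","H3","H3","H2"]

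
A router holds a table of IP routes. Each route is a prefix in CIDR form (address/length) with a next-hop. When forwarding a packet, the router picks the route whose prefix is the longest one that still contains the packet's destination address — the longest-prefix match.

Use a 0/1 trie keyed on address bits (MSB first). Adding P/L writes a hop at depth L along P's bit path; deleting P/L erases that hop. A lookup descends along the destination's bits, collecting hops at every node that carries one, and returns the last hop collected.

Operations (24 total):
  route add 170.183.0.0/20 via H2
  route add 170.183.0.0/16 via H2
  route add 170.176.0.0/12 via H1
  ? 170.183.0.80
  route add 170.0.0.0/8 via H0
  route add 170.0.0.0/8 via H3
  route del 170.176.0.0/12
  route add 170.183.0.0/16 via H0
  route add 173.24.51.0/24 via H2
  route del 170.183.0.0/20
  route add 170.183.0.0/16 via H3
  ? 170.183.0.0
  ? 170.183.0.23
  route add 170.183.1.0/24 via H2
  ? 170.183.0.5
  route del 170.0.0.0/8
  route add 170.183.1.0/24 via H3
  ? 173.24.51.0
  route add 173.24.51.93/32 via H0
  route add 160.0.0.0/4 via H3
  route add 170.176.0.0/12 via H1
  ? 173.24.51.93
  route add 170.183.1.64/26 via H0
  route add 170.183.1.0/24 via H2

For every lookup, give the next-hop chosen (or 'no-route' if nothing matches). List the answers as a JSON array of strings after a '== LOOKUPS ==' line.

Apply in order:
  add 170.183.0.0/20 -> H2 at depth 20
  add 170.183.0.0/16 -> H2 at depth 16
  add 170.176.0.0/12 -> H1 at depth 12
  lookup 170.183.0.80: bits 10101010101101110000 walk d0:-→d1:-→d2:-→d3:-→d4:-→d5:-→d6:-→d7:-→d8:-→d9:-→d10:-→d11:-→d12:H1→d13:-→d14:-→d15:-→d16:H2→d17:-→d18:-→d19:-→d20:H2 -> H2
  add 170.0.0.0/8 -> H0 at depth 8
  add 170.0.0.0/8 -> H3 at depth 8
  - 170.176.0.0/12 clear@12
  add 170.183.0.0/16 -> H0 at depth 16
  add 173.24.51.0/24 -> H2 at depth 24
  - 170.183.0.0/20 clear@20
  add 170.183.0.0/16 -> H3 at depth 16
  lookup 170.183.0.0: bits 10101010101101110000 walk d0:-→d1:-→d2:-→d3:-→d4:-→d5:-→d6:-→d7:-→d8:H3→d9:-→d10:-→d11:-→d12:-→d13:-→d14:-→d15:-→d16:H3→d17:-→d18:-→d19:-→d20:- -> H3
  lookup 170.183.0.23: bits 10101010101101110000 walk d0:-→d1:-→d2:-→d3:-→d4:-→d5:-→d6:-→d7:-→d8:H3→d9:-→d10:-→d11:-→d12:-→d13:-→d14:-→d15:-→d16:H3→d17:-→d18:-→d19:-→d20:- -> H3
  add 170.183.1.0/24 -> H2 at depth 24
  lookup 170.183.0.5: bits 10101010101101110000000 walk d0:-→d1:-→d2:-→d3:-→d4:-→d5:-→d6:-→d7:-→d8:H3→d9:-→d10:-→d11:-→d12:-→d13:-→d14:-→d15:-→d16:H3→d17:-→d18:-→d19:-→d20:-→d21:-→d22:-→d23:- -> H3
  - 170.0.0.0/8 clear@8
  add 170.183.1.0/24 -> H3 at depth 24
  lookup 173.24.51.0: bits 101011010001100000110011 walk d0:-→d1:-→d2:-→d3:-→d4:-→d5:-→d6:-→d7:-→d8:-→d9:-→d10:-→d11:-→d12:-→d13:-→d14:-→d15:-→d16:-→d17:-→d18:-→d19:-→d20:-→d21:-→d22:-→d23:-→d24:H2 -> H2
  add 173.24.51.93/32 -> H0 at depth 32
  add 160.0.0.0/4 -> H3 at depth 4
  add 170.176.0.0/12 -> H1 at depth 12
  lookup 173.24.51.93: bits 10101101000110000011001101011101 walk d0:-→d1:-→d2:-→d3:-→d4:H3→d5:-→d6:-→d7:-→d8:-→d9:-→d10:-→d11:-→d12:-→d13:-→d14:-→d15:-→d16:-→d17:-→d18:-→d19:-→d20:-→d21:-→d22:-→d23:-→d24:H2→d25:-→d26:-→d27:-→d28:-→d29:-→d30:-→d31:-→d32:H0 -> H0
  add 170.183.1.64/26 -> H0 at depth 26
  add 170.183.1.0/24 -> H2 at depth 24

== LOOKUPS ==
["H2","H3","H3","H3","H2","H0"]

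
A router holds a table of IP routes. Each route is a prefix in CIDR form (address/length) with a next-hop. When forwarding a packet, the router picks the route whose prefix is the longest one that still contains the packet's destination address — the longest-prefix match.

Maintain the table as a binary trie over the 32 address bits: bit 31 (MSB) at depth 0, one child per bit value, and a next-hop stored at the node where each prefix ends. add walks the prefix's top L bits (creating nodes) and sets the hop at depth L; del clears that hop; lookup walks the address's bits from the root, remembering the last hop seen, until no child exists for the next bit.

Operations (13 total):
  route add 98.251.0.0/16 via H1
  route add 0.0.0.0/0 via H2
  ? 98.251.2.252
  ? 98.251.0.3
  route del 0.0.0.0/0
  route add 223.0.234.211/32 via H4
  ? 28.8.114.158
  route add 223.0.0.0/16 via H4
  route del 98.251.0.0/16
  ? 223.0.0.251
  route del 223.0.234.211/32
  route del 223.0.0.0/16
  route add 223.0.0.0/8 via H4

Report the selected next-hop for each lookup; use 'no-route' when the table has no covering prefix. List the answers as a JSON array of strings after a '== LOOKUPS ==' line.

Apply in order:
  add 98.251.0.0/16 -> H1 at depth 16
  add 0.0.0.0/0 -> H2 at depth 0
  Q 98.251.2.252: descend 0110001011111011 ; hops seen [H2,H1] ; pick H1
  Q 98.251.0.3: descend 0110001011111011 ; hops seen [H2,H1] ; pick H1
  del 0.0.0.0/0 (clear depth 0)
  add 223.0.234.211/32 -> H4 at depth 32
  Q 28.8.114.158: descend 0 ; hops seen [∅] ; pick no-route
  add 223.0.0.0/16 -> H4 at depth 16
  del 98.251.0.0/16 (clear depth 16)
  Q 223.0.0.251: descend 1101111100000000 ; hops seen [H4] ; pick H4
  del 223.0.234.211/32 (clear depth 32)
  del 223.0.0.0/16 (clear depth 16)
  add 223.0.0.0/8 -> H4 at depth 8

== LOOKUPS ==
["H1","H1","no-route","H4"]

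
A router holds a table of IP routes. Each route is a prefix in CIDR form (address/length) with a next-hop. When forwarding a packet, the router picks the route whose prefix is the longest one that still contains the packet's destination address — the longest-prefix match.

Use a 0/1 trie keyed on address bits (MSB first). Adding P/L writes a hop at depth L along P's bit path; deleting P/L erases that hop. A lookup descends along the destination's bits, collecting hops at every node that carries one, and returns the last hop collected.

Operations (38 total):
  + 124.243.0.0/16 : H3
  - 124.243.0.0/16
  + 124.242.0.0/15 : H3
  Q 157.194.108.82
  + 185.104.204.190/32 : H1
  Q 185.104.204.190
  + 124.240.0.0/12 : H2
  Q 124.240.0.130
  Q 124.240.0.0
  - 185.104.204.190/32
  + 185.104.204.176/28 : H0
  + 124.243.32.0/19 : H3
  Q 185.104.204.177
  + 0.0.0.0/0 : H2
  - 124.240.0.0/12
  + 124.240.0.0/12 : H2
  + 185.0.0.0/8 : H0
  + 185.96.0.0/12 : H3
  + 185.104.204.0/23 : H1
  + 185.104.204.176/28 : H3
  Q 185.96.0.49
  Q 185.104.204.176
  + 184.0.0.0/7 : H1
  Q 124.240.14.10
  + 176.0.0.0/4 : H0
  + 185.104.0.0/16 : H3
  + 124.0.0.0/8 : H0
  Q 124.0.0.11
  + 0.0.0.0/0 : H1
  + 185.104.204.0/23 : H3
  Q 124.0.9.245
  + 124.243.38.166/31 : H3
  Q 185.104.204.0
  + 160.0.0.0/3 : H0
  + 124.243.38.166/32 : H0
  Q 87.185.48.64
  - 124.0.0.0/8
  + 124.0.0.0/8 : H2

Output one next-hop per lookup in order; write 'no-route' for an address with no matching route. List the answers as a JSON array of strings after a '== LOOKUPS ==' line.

Process each operation:
  + 124.243.0.0/16 (H3) depth=16
  - 124.243.0.0/16 clear@16
  + 124.242.0.0/15 (H3) depth=15
  Q 157.194.108.82: descend ε ; hops seen [∅] ; pick no-route
  + 185.104.204.190/32 (H1) depth=32
  Q 185.104.204.190: descend 10111001011010001100110010111110 ; hops seen [H1] ; pick H1
  + 124.240.0.0/12 (H2) depth=12
  Q 124.240.0.130: descend 01111100111100 ; hops seen [H2] ; pick H2
  Q 124.240.0.0: descend 01111100111100 ; hops seen [H2] ; pick H2
  - 185.104.204.190/32 clear@32
  + 185.104.204.176/28 (H0) depth=28
  + 124.243.32.0/19 (H3) depth=19
  Q 185.104.204.177: descend 1011100101101000110011001011 ; hops seen [H0] ; pick H0
  + 0.0.0.0/0 (H2) depth=0
  - 124.240.0.0/12 clear@12
  + 124.240.0.0/12 (H2) depth=12
  + 185.0.0.0/8 (H0) depth=8
  + 185.96.0.0/12 (H3) depth=12
  + 185.104.204.0/23 (H1) depth=23
  + 185.104.204.176/28 (H3) depth=28
  Q 185.96.0.49: descend 101110010110 ; hops seen [H2,H0,H3] ; pick H3
  Q 185.104.204.176: descend 1011100101101000110011001011 ; hops seen [H2,H0,H3,H1,H3] ; pick H3
  + 184.0.0.0/7 (H1) depth=7
  Q 124.240.14.10: descend 01111100111100 ; hops seen [H2,H2] ; pick H2
  + 176.0.0.0/4 (H0) depth=4
  + 185.104.0.0/16 (H3) depth=16
  + 124.0.0.0/8 (H0) depth=8
  Q 124.0.0.11: descend 01111100 ; hops seen [H2,H0] ; pick H0
  + 0.0.0.0/0 (H1) depth=0
  + 185.104.204.0/23 (H3) depth=23
  Q 124.0.9.245: descend 01111100 ; hops seen [H1,H0] ; pick H0
  + 124.243.38.166/31 (H3) depth=31
  Q 185.104.204.0: descend 101110010110100011001100 ; hops seen [H1,H0,H1,H0,H3,H3,H3] ; pick H3
  + 160.0.0.0/3 (H0) depth=3
  + 124.243.38.166/32 (H0) depth=32
  Q 87.185.48.64: descend 01 ; hops seen [H1] ; pick H1
  - 124.0.0.0/8 clear@8
  + 124.0.0.0/8 (H2) depth=8

== LOOKUPS ==
["no-route","H1","H2","H2","H0","H3","H3","H2","H0","H0","H3","H1"]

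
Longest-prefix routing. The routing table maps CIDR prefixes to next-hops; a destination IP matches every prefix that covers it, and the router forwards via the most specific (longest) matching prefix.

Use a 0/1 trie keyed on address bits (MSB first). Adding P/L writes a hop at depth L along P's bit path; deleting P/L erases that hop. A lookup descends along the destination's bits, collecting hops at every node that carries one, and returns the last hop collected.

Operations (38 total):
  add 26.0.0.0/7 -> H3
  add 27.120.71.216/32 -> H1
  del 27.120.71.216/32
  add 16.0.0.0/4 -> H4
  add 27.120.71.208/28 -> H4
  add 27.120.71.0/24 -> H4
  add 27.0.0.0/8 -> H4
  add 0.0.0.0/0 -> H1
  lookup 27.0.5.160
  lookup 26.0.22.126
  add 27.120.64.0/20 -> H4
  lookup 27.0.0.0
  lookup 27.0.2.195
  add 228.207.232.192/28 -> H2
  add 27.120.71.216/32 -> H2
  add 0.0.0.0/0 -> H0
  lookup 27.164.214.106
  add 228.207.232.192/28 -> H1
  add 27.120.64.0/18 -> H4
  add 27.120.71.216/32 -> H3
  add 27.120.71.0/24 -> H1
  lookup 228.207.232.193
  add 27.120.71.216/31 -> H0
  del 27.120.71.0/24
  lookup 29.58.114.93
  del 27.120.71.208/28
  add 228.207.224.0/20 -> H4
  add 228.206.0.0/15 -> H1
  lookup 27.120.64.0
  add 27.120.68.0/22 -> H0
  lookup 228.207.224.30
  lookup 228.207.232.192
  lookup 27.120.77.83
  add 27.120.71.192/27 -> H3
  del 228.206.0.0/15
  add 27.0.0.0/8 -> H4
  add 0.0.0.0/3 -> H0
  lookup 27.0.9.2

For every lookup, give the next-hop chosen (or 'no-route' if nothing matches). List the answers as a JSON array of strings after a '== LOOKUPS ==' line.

Process each operation:
  add 26.0.0.0/7 -> H3 at depth 7
  add 27.120.71.216/32 -> H1 at depth 32
  - 27.120.71.216/32 clear@32
  add 16.0.0.0/4 -> H4 at depth 4
  add 27.120.71.208/28 -> H4 at depth 28
  add 27.120.71.0/24 -> H4 at depth 24
  add 27.0.0.0/8 -> H4 at depth 8
  add 0.0.0.0/0 -> H1 at depth 0
  ? 27.0.5.160  path d0:H1→d1:-→d2:-→d3:-→d4:H4→d5:-→d6:-→d7:H3→d8:H4→d9:-  best=H4
  ? 26.0.22.126  path d0:H1→d1:-→d2:-→d3:-→d4:H4→d5:-→d6:-→d7:H3  best=H3
  add 27.120.64.0/20 -> H4 at depth 20
  ? 27.0.0.0  path d0:H1→d1:-→d2:-→d3:-→d4:H4→d5:-→d6:-→d7:H3→d8:H4→d9:-  best=H4
  ? 27.0.2.195  path d0:H1→d1:-→d2:-→d3:-→d4:H4→d5:-→d6:-→d7:H3→d8:H4→d9:-  best=H4
  add 228.207.232.192/28 -> H2 at depth 28
  add 27.120.71.216/32 -> H2 at depth 32
  add 0.0.0.0/0 -> H0 at depth 0
  ? 27.164.214.106  path d0:H0→d1:-→d2:-→d3:-→d4:H4→d5:-→d6:-→d7:H3→d8:H4  best=H4
  add 228.207.232.192/28 -> H1 at depth 28
  add 27.120.64.0/18 -> H4 at depth 18
  add 27.120.71.216/32 -> H3 at depth 32
  add 27.120.71.0/24 -> H1 at depth 24
  ? 228.207.232.193  path d0:H0→d1:-→d2:-→d3:-→d4:-→d5:-→d6:-→d7:-→d8:-→d9:-→d10:-→d11:-→d12:-→d13:-→d14:-→d15:-→d16:-→d17:-→d18:-→d19:-→d20:-→d21:-→d22:-→d23:-→d24:-→d25:-→d26:-→d27:-→d28:H1  best=H1
  add 27.120.71.216/31 -> H0 at depth 31
  - 27.120.71.0/24 clear@24
  ? 29.58.114.93  path d0:H0→d1:-→d2:-→d3:-→d4:H4→d5:-  best=H4
  - 27.120.71.208/28 clear@28
  add 228.207.224.0/20 -> H4 at depth 20
  add 228.206.0.0/15 -> H1 at depth 15
  ? 27.120.64.0  path d0:H0→d1:-→d2:-→d3:-→d4:H4→d5:-→d6:-→d7:H3→d8:H4→d9:-→d10:-→d11:-→d12:-→d13:-→d14:-→d15:-→d16:-→d17:-→d18:H4→d19:-→d20:H4→d21:-  best=H4
  add 27.120.68.0/22 -> H0 at depth 22
  ? 228.207.224.30  path d0:H0→d1:-→d2:-→d3:-→d4:-→d5:-→d6:-→d7:-→d8:-→d9:-→d10:-→d11:-→d12:-→d13:-→d14:-→d15:H1→d16:-→d17:-→d18:-→d19:-→d20:H4  best=H4
  ? 228.207.232.192  path d0:H0→d1:-→d2:-→d3:-→d4:-→d5:-→d6:-→d7:-→d8:-→d9:-→d10:-→d11:-→d12:-→d13:-→d14:-→d15:H1→d16:-→d17:-→d18:-→d19:-→d20:H4→d21:-→d22:-→d23:-→d24:-→d25:-→d26:-→d27:-→d28:H1  best=H1
  ? 27.120.77.83  path d0:H0→d1:-→d2:-→d3:-→d4:H4→d5:-→d6:-→d7:H3→d8:H4→d9:-→d10:-→d11:-→d12:-→d13:-→d14:-→d15:-→d16:-→d17:-→d18:H4→d19:-→d20:H4  best=H4
  add 27.120.71.192/27 -> H3 at depth 27
  - 228.206.0.0/15 clear@15
  add 27.0.0.0/8 -> H4 at depth 8
  add 0.0.0.0/3 -> H0 at depth 3
  ? 27.0.9.2  path d0:H0→d1:-→d2:-→d3:H0→d4:H4→d5:-→d6:-→d7:H3→d8:H4→d9:-  best=H4

== LOOKUPS ==
["H4","H3","H4","H4","H4","H1","H4","H4","H4","H1","H4","H4"]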